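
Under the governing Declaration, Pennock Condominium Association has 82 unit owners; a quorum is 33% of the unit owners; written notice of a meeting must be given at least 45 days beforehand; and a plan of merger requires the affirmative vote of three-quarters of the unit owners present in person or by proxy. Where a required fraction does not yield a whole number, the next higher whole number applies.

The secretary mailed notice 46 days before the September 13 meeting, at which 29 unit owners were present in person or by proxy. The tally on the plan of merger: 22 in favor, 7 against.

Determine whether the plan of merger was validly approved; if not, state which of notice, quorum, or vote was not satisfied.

Valid — all requirements satisfied.

Notice: 46 days given; 45 required. Satisfied.
Quorum: 33% of 82 = 27.06, rounded up to 28; 29 present. Satisfied.
Vote: requires three-fourths of those present (29); 3/4 of 29 = 21.75, rounded up to 22, so 22 needed; 22 in favor. Satisfied.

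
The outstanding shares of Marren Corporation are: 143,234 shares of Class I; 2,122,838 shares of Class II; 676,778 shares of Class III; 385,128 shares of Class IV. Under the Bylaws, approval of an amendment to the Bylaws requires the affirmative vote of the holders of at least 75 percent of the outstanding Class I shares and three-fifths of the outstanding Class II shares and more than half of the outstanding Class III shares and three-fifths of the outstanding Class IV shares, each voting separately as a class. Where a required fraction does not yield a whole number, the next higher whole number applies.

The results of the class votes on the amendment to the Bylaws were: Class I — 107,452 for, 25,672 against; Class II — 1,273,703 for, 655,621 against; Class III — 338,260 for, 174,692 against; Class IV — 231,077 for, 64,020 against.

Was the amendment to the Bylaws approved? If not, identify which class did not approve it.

Class I: 3/4 of 143234 = 107425.50, rounded up to 107426; 107,426 required, 107,452 in favor — approved.
Class II: 3/5 of 2122838 = 1273702.80, rounded up to 1273703; 1,273,703 required, 1,273,703 in favor — approved.
Class III: a majority of 676778 is 338390; 338,390 required, 338,260 in favor — not approved.
Class IV: 3/5 of 385128 = 231076.80, rounded up to 231077; 231,077 required, 231,077 in favor — approved.

Not approved — the Class III shares did not give the required vote.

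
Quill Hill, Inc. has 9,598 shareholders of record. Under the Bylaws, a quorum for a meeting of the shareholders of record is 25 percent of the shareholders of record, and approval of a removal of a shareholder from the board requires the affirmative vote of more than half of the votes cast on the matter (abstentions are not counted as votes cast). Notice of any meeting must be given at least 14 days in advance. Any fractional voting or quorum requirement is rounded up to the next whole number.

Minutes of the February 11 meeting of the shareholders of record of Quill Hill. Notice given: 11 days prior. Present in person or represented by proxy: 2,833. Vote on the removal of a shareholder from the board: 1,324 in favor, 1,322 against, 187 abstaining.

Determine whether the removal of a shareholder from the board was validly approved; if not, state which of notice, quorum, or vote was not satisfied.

Invalid — notice requirement not satisfied.

Notice: 11 days given; 14 required. Not satisfied.
Quorum: 25% of 9,598 = 2,399.50, rounded up to 2,400; 2,833 present. Satisfied.
Vote: requires a majority of the votes cast (2,833 − 187 abstaining = 2,646); a majority of 2646 is 1324, so 1,324 needed; 1,324 in favor. Satisfied.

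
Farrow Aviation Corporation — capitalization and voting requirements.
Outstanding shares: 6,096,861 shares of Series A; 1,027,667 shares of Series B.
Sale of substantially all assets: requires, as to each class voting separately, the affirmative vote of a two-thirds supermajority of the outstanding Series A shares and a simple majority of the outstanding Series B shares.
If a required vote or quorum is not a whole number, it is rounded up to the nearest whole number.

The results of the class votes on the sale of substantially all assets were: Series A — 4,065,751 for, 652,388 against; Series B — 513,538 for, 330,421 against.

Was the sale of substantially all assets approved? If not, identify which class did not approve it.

Not approved — the Series B shares did not give the required vote.

Series A: 2/3 of 6096861 = 4064574; 4,064,574 required, 4,065,751 in favor — approved.
Series B: a majority of 1027667 is 513834; 513,834 required, 513,538 in favor — not approved.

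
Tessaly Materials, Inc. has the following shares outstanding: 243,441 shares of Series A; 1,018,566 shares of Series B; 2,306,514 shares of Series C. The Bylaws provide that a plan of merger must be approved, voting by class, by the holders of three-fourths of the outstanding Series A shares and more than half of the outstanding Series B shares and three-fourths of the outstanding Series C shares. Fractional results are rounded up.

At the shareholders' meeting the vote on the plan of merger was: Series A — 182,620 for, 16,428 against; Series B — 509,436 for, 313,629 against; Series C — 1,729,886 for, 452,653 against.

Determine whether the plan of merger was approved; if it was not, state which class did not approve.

Approved — every class gave the required vote.

Series A: 3/4 of 243441 = 182580.75, rounded up to 182581; 182,581 required, 182,620 in favor — approved.
Series B: a majority of 1018566 is 509284; 509,284 required, 509,436 in favor — approved.
Series C: 3/4 of 2306514 = 1729885.50, rounded up to 1729886; 1,729,886 required, 1,729,886 in favor — approved.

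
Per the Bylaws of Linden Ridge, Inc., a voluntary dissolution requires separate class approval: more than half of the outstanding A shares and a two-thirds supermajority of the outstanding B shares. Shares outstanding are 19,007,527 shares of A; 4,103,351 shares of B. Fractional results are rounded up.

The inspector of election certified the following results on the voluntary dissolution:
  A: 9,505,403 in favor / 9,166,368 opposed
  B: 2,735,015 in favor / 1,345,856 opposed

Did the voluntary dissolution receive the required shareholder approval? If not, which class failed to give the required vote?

A: a majority of 19007527 is 9503764; 9,503,764 required, 9,505,403 in favor — approved.
B: 2/3 of 4103351 = 2735567.33, rounded up to 2735568; 2,735,568 required, 2,735,015 in favor — not approved.

Not approved — the B shares did not give the required vote.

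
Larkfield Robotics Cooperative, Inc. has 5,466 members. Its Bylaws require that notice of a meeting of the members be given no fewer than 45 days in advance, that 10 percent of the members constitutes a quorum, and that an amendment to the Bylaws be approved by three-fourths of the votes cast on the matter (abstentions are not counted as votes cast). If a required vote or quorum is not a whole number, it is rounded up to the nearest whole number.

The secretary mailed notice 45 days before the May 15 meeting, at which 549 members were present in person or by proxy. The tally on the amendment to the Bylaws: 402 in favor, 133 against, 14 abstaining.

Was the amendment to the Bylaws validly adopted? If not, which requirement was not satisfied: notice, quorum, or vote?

Notice: 45 days given; 45 required. Satisfied.
Quorum: 10% of 5,466 = 546.60, rounded up to 547; 549 present. Satisfied.
Vote: requires three-fourths of the votes cast (549 − 14 abstaining = 535); 3/4 of 535 = 401.25, rounded up to 402, so 402 needed; 402 in favor. Satisfied.

Valid — all requirements satisfied.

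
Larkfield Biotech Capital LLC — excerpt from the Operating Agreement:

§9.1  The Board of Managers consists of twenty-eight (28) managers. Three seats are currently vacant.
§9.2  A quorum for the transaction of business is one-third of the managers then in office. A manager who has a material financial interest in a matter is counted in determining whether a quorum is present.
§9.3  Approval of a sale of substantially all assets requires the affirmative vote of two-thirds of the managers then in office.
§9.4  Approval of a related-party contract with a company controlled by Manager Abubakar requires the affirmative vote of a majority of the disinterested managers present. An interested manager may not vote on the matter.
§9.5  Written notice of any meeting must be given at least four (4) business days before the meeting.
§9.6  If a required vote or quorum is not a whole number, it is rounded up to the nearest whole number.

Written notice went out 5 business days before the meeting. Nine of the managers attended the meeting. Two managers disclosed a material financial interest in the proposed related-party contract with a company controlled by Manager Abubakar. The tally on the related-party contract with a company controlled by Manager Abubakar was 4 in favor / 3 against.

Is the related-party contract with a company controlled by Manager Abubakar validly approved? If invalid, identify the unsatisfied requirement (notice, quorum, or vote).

Valid — all requirements satisfied.

Notice: 5 business days given; 4 required (5 ≥ 4). Satisfied.
Quorum: 9 present (interested managers count toward quorum); quorum is 9. Satisfied.
Vote: the related-party contract with a company controlled by Manager Abubakar requires a majority of the disinterested managers present (9 − 2 = 7). A majority of 7 is 4, so 4 affirmative votes are needed; 4 voted in favor. Satisfied.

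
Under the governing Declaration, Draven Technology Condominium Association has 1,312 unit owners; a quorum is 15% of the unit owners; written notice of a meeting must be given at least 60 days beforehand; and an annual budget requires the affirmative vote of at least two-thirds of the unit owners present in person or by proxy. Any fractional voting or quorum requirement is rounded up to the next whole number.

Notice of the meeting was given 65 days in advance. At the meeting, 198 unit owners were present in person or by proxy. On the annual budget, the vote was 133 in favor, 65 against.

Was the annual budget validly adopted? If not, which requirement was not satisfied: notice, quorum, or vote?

Valid — all requirements satisfied.

Notice: 65 days given; 60 required. Satisfied.
Quorum: 15% of 1,312 = 196.80, rounded up to 197; 198 present. Satisfied.
Vote: requires two-thirds of those present (198); 2/3 of 198 = 132, so 132 needed; 133 in favor. Satisfied.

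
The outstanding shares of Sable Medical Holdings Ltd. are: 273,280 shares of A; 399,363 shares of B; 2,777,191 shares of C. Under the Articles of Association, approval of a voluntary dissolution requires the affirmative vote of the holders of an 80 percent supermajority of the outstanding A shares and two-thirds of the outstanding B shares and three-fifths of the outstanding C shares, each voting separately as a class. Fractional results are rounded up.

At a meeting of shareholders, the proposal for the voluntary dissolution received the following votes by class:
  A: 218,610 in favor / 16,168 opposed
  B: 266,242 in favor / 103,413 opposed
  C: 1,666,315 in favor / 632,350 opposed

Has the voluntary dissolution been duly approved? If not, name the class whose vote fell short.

A: 4/5 of 273280 = 218624; 218,624 required, 218,610 in favor — not approved.
B: 2/3 of 399363 = 266242; 266,242 required, 266,242 in favor — approved.
C: 3/5 of 2777191 = 1666314.60, rounded up to 1666315; 1,666,315 required, 1,666,315 in favor — approved.

Not approved — the A shares did not give the required vote.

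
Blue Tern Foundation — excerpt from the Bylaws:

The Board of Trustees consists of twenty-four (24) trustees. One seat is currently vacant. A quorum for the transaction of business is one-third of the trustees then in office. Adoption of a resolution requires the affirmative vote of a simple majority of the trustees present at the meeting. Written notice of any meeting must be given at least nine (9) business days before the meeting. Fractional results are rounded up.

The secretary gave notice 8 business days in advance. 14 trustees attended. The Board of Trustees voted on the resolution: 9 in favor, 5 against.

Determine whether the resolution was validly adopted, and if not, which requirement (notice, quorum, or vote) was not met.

Invalid — notice requirement not satisfied.

Notice: 8 business days given; 9 required (8 < 9). Not satisfied.
Quorum: 14 present; quorum is 8. Satisfied.
Vote: the resolution requires a majority of the trustees present (14). A majority of 14 is 8, so 8 affirmative votes are needed; 9 voted in favor. Satisfied.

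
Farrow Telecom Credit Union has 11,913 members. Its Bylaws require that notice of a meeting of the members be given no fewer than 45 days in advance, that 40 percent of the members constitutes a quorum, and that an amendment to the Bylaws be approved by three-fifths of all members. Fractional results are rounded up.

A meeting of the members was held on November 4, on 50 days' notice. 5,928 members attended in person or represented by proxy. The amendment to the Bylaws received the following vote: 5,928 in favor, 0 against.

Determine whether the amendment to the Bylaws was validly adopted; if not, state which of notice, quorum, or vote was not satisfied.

Notice: 50 days given; 45 required. Satisfied.
Quorum: 40% of 11,913 = 4,765.20, rounded up to 4,766; 5,928 present. Satisfied.
Vote: requires three-fifths of all members (11,913); 3/5 of 11913 = 7147.80, rounded up to 7148, so 7,148 needed; 5,928 in favor. Not satisfied.

Invalid — vote requirement not satisfied.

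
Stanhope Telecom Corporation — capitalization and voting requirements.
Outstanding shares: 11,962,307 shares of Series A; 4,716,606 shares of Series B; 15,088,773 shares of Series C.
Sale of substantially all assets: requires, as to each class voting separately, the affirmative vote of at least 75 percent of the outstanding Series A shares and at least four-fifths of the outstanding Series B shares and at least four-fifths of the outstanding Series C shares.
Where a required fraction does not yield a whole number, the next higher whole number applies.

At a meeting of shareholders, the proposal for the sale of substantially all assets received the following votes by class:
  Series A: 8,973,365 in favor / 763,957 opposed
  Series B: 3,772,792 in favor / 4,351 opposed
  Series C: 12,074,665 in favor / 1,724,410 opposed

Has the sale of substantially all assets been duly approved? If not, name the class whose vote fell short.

Not approved — the Series B shares did not give the required vote.

Series A: 3/4 of 11962307 = 8971730.25, rounded up to 8971731; 8,971,731 required, 8,973,365 in favor — approved.
Series B: 4/5 of 4716606 = 3773284.80, rounded up to 3773285; 3,773,285 required, 3,772,792 in favor — not approved.
Series C: 4/5 of 15088773 = 12071018.40, rounded up to 12071019; 12,071,019 required, 12,074,665 in favor — approved.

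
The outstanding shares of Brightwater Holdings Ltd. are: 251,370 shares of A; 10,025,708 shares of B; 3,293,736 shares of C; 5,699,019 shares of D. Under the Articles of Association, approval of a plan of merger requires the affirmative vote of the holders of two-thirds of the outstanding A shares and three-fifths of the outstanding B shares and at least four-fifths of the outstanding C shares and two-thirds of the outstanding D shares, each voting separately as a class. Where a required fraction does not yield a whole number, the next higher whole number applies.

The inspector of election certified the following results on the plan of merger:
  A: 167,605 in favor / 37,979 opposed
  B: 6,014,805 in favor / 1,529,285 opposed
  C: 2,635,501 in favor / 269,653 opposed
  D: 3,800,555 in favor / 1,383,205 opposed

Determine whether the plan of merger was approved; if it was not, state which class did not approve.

A: 2/3 of 251370 = 167580; 167,580 required, 167,605 in favor — approved.
B: 3/5 of 10025708 = 6015424.80, rounded up to 6015425; 6,015,425 required, 6,014,805 in favor — not approved.
C: 4/5 of 3293736 = 2634988.80, rounded up to 2634989; 2,634,989 required, 2,635,501 in favor — approved.
D: 2/3 of 5699019 = 3799346; 3,799,346 required, 3,800,555 in favor — approved.

Not approved — the B shares did not give the required vote.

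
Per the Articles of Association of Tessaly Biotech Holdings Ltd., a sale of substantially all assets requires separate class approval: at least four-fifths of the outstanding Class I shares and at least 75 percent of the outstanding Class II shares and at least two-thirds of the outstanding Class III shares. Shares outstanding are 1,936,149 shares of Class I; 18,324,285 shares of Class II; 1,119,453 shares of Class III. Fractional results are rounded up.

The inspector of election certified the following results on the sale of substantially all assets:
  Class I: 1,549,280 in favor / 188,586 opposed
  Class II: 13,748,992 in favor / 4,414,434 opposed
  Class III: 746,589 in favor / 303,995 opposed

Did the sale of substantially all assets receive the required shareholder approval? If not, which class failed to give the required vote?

Class I: 4/5 of 1936149 = 1548919.20, rounded up to 1548920; 1,548,920 required, 1,549,280 in favor — approved.
Class II: 3/4 of 18324285 = 13743213.75, rounded up to 13743214; 13,743,214 required, 13,748,992 in favor — approved.
Class III: 2/3 of 1119453 = 746302; 746,302 required, 746,589 in favor — approved.

Approved — every class gave the required vote.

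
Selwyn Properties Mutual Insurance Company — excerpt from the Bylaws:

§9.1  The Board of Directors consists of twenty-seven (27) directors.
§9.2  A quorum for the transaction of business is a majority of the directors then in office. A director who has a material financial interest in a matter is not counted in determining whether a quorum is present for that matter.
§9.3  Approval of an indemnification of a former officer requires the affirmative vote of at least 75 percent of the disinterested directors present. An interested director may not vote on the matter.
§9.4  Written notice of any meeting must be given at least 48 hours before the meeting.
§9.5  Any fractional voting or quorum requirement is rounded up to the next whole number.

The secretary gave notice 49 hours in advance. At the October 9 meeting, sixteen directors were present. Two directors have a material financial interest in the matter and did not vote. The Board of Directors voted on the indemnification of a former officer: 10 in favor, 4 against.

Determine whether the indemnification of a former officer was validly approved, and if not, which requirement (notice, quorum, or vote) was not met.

Notice: 49 hours given; 48 required (49 ≥ 48). Satisfied.
Quorum: 16 present, but the 2 interested directors do not count, leaving 14. Quorum is 14. Satisfied.
Vote: the indemnification of a former officer requires three-fourths of the disinterested directors present (16 − 2 = 14). 3/4 of 14 = 10.50, rounded up to 11, so 11 affirmative votes are needed; 10 voted in favor. Not satisfied.

Invalid — vote requirement not satisfied.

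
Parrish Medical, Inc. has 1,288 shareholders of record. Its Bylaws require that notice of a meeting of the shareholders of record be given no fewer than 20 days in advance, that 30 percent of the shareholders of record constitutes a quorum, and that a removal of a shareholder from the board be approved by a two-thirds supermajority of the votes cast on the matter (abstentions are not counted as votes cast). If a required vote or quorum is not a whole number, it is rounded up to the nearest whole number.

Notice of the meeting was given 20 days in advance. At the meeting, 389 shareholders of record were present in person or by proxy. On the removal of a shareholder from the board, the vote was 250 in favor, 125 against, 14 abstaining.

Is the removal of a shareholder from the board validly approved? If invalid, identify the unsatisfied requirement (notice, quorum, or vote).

Notice: 20 days given; 20 required. Satisfied.
Quorum: 30% of 1,288 = 386.40, rounded up to 387; 389 present. Satisfied.
Vote: requires two-thirds of the votes cast (389 − 14 abstaining = 375); 2/3 of 375 = 250, so 250 needed; 250 in favor. Satisfied.

Valid — all requirements satisfied.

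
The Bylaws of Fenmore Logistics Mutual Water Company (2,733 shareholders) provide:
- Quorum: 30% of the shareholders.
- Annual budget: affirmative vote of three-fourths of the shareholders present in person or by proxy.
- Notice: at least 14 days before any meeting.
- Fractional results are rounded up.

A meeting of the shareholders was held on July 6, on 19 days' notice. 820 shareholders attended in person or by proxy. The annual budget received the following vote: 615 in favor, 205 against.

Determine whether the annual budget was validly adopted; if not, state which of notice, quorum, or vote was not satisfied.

Valid — all requirements satisfied.

Notice: 19 days given; 14 required. Satisfied.
Quorum: 30% of 2,733 = 819.90, rounded up to 820; 820 present. Satisfied.
Vote: requires three-fourths of those present (820); 3/4 of 820 = 615, so 615 needed; 615 in favor. Satisfied.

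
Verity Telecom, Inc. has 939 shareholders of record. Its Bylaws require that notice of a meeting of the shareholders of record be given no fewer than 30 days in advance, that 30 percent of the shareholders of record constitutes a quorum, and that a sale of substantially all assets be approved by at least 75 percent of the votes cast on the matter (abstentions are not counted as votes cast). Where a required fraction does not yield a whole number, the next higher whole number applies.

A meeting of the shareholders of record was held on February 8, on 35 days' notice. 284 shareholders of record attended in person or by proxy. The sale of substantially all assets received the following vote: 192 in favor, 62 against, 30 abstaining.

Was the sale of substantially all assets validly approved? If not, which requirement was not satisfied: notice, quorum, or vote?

Notice: 35 days given; 30 required. Satisfied.
Quorum: 30% of 939 = 281.70, rounded up to 282; 284 present. Satisfied.
Vote: requires three-fourths of the votes cast (284 − 30 abstaining = 254); 3/4 of 254 = 190.50, rounded up to 191, so 191 needed; 192 in favor. Satisfied.

Valid — all requirements satisfied.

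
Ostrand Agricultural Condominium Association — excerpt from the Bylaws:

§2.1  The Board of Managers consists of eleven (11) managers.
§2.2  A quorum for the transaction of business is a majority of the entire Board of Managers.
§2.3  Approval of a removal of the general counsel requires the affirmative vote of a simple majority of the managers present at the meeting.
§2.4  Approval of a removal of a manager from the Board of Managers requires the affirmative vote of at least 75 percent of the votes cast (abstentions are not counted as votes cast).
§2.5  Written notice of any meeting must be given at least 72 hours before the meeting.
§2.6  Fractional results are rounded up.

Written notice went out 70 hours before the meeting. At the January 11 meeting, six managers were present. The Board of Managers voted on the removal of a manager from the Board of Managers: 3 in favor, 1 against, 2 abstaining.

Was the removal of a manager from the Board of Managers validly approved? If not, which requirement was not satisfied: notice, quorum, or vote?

Invalid — notice requirement not satisfied.

Notice: 70 hours given; 72 required (70 < 72). Not satisfied.
Quorum: 6 present; quorum is 6. Satisfied.
Vote: the removal of a manager from the Board of Managers requires three-fourths of the votes cast (6 present − 2 abstaining = 4). 3/4 of 4 = 3, so 3 affirmative votes are needed; 3 voted in favor. Satisfied.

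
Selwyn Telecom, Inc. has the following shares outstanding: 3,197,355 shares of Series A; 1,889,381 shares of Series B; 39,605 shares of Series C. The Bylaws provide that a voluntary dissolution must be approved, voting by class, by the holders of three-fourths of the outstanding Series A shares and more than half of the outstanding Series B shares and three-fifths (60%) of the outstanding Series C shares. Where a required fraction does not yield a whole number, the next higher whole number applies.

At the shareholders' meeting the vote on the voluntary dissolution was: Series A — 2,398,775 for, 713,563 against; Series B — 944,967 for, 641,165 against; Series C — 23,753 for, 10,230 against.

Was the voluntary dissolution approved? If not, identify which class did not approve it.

Series A: 3/4 of 3197355 = 2398016.25, rounded up to 2398017; 2,398,017 required, 2,398,775 in favor — approved.
Series B: a majority of 1889381 is 944691; 944,691 required, 944,967 in favor — approved.
Series C: 3/5 of 39605 = 23763; 23,763 required, 23,753 in favor — not approved.

Not approved — the Series C shares did not give the required vote.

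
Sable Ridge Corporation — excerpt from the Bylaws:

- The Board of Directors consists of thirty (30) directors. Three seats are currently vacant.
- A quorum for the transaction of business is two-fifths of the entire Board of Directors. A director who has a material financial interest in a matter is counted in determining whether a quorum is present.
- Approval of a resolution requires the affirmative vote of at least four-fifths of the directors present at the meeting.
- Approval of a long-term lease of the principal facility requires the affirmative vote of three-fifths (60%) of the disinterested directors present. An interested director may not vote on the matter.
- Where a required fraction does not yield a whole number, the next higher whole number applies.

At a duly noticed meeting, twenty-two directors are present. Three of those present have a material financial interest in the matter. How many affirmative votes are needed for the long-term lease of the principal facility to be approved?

12

The long-term lease of the principal facility requires three-fifths of the disinterested directors present (22 − 3 = 19).
3/5 of 19 = 11.40, rounded up to 12.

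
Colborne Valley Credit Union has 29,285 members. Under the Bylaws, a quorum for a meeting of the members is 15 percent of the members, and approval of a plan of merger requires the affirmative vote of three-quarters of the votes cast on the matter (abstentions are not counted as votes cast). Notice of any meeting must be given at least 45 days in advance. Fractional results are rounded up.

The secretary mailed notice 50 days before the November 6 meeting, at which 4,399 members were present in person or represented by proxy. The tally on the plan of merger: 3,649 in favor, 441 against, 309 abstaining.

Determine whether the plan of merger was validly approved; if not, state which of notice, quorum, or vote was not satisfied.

Valid — all requirements satisfied.

Notice: 50 days given; 45 required. Satisfied.
Quorum: 15% of 29,285 = 4,392.75, rounded up to 4,393; 4,399 present. Satisfied.
Vote: requires three-fourths of the votes cast (4,399 − 309 abstaining = 4,090); 3/4 of 4090 = 3067.50, rounded up to 3068, so 3,068 needed; 3,649 in favor. Satisfied.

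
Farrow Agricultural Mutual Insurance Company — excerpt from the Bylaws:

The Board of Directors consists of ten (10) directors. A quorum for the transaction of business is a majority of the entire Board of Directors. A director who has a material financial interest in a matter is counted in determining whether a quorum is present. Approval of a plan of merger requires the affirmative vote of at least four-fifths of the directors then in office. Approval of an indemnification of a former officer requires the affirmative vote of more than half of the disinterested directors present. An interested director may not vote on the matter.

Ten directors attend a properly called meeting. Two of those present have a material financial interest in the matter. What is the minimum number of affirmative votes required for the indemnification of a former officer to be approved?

The indemnification of a former officer requires a majority of the disinterested directors present (10 − 2 = 8).
A majority of 8 is 5.

5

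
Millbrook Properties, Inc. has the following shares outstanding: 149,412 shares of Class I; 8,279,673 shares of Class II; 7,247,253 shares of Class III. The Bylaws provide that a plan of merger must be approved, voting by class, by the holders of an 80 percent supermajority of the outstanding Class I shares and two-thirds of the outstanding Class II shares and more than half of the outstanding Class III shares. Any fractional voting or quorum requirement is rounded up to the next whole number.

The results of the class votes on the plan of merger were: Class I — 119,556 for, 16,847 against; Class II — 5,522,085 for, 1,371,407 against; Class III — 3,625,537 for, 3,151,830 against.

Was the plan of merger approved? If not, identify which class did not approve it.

Class I: 4/5 of 149412 = 119529.60, rounded up to 119530; 119,530 required, 119,556 in favor — approved.
Class II: 2/3 of 8279673 = 5519782; 5,519,782 required, 5,522,085 in favor — approved.
Class III: a majority of 7247253 is 3623627; 3,623,627 required, 3,625,537 in favor — approved.

Approved — every class gave the required vote.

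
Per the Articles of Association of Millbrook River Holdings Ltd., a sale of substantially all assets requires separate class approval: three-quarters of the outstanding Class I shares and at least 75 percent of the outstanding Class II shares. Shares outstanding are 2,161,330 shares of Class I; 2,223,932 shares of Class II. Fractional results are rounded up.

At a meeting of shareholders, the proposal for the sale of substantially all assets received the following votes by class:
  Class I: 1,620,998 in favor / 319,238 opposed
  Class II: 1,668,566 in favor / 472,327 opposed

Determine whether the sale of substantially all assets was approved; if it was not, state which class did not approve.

Approved — every class gave the required vote.

Class I: 3/4 of 2161330 = 1620997.50, rounded up to 1620998; 1,620,998 required, 1,620,998 in favor — approved.
Class II: 3/4 of 2223932 = 1667949; 1,667,949 required, 1,668,566 in favor — approved.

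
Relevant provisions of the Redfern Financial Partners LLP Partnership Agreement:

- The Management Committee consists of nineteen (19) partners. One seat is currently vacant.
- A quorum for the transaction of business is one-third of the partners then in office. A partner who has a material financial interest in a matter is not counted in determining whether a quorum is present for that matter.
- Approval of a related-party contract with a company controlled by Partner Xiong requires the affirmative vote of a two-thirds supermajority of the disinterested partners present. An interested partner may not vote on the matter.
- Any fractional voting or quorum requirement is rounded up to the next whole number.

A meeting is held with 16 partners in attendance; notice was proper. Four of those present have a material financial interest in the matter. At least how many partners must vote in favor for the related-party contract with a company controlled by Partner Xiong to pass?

The related-party contract with a company controlled by Partner Xiong requires two-thirds of the disinterested partners present (16 − 4 = 12).
2/3 of 12 = 8.

8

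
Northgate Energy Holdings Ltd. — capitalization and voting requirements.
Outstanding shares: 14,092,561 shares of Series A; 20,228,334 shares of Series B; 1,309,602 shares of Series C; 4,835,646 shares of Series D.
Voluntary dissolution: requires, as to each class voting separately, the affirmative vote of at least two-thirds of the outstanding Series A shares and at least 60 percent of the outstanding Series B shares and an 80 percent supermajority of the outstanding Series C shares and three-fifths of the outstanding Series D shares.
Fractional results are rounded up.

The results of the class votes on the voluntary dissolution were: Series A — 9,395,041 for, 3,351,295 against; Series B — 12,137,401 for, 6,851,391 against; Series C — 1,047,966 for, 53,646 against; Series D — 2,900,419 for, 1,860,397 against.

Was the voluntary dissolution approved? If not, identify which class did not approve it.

Series A: 2/3 of 14092561 = 9395040.67, rounded up to 9395041; 9,395,041 required, 9,395,041 in favor — approved.
Series B: 3/5 of 20228334 = 12137000.40, rounded up to 12137001; 12,137,001 required, 12,137,401 in favor — approved.
Series C: 4/5 of 1309602 = 1047681.60, rounded up to 1047682; 1,047,682 required, 1,047,966 in favor — approved.
Series D: 3/5 of 4835646 = 2901387.60, rounded up to 2901388; 2,901,388 required, 2,900,419 in favor — not approved.

Not approved — the Series D shares did not give the required vote.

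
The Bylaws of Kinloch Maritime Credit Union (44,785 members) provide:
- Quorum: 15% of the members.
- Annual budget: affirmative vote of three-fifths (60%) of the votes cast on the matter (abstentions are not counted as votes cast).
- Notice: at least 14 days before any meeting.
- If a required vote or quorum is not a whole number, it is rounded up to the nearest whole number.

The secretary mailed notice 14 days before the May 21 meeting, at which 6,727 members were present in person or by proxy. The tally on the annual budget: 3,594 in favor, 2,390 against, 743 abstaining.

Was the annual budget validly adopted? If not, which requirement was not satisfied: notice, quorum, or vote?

Notice: 14 days given; 14 required. Satisfied.
Quorum: 15% of 44,785 = 6,717.75, rounded up to 6,718; 6,727 present. Satisfied.
Vote: requires three-fifths of the votes cast (6,727 − 743 abstaining = 5,984); 3/5 of 5984 = 3590.40, rounded up to 3591, so 3,591 needed; 3,594 in favor. Satisfied.

Valid — all requirements satisfied.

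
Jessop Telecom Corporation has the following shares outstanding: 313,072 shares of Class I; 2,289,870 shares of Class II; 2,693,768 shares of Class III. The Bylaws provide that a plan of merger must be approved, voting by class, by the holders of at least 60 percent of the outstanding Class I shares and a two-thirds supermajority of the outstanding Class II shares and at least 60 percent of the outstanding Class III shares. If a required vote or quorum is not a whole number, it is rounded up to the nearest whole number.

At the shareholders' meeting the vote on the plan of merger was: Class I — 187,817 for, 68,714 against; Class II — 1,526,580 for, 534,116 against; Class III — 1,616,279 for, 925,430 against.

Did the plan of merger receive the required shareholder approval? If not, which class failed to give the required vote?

Class I: 3/5 of 313072 = 187843.20, rounded up to 187844; 187,844 required, 187,817 in favor — not approved.
Class II: 2/3 of 2289870 = 1526580; 1,526,580 required, 1,526,580 in favor — approved.
Class III: 3/5 of 2693768 = 1616260.80, rounded up to 1616261; 1,616,261 required, 1,616,279 in favor — approved.

Not approved — the Class I shares did not give the required vote.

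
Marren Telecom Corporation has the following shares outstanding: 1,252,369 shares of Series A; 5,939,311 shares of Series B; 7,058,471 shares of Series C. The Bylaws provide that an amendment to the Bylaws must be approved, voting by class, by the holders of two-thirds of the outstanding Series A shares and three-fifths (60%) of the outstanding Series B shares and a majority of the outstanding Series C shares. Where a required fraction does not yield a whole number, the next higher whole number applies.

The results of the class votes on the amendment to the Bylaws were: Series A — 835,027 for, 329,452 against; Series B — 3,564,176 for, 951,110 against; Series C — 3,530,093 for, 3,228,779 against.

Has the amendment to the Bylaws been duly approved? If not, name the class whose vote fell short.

Approved — every class gave the required vote.

Series A: 2/3 of 1252369 = 834912.67, rounded up to 834913; 834,913 required, 835,027 in favor — approved.
Series B: 3/5 of 5939311 = 3563586.60, rounded up to 3563587; 3,563,587 required, 3,564,176 in favor — approved.
Series C: a majority of 7058471 is 3529236; 3,529,236 required, 3,530,093 in favor — approved.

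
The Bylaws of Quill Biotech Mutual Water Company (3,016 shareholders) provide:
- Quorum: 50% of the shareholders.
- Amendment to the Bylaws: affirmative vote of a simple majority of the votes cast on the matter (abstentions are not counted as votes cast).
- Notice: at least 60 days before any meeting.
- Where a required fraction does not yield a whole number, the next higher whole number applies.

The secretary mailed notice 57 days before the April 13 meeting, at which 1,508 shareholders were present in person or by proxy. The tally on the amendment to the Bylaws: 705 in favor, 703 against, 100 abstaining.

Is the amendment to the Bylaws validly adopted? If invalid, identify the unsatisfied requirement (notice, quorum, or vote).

Notice: 57 days given; 60 required. Not satisfied.
Quorum: 50% of 3,016 = 1,508; 1,508 present. Satisfied.
Vote: requires a majority of the votes cast (1,508 − 100 abstaining = 1,408); a majority of 1408 is 705, so 705 needed; 705 in favor. Satisfied.

Invalid — notice requirement not satisfied.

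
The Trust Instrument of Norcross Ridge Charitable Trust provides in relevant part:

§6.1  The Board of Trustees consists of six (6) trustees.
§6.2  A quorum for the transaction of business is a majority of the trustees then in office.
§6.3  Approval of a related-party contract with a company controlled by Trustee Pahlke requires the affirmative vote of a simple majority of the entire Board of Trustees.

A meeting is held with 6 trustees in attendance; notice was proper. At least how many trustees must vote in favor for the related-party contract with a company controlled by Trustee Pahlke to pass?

The related-party contract with a company controlled by Trustee Pahlke requires a majority of the entire Board of Trustees (6).
A majority of 6 is 4.

4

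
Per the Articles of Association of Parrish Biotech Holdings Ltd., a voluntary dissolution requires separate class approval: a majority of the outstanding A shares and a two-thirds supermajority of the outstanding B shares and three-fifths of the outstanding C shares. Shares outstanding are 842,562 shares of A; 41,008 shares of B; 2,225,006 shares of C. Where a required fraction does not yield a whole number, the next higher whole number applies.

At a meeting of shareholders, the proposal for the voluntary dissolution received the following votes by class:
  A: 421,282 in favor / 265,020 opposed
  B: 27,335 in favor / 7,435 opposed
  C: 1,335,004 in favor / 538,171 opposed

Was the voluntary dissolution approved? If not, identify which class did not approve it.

A: a majority of 842562 is 421282; 421,282 required, 421,282 in favor — approved.
B: 2/3 of 41008 = 27338.67, rounded up to 27339; 27,339 required, 27,335 in favor — not approved.
C: 3/5 of 2225006 = 1335003.60, rounded up to 1335004; 1,335,004 required, 1,335,004 in favor — approved.

Not approved — the B shares did not give the required vote.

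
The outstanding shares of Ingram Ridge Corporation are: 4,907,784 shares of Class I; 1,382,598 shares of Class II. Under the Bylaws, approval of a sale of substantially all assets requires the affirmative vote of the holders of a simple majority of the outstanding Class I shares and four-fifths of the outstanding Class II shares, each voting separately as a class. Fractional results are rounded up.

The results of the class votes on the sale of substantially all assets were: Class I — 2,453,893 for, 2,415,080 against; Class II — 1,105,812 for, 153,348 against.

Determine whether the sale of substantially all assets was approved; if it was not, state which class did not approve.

Not approved — the Class II shares did not give the required vote.

Class I: a majority of 4907784 is 2453893; 2,453,893 required, 2,453,893 in favor — approved.
Class II: 4/5 of 1382598 = 1106078.40, rounded up to 1106079; 1,106,079 required, 1,105,812 in favor — not approved.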